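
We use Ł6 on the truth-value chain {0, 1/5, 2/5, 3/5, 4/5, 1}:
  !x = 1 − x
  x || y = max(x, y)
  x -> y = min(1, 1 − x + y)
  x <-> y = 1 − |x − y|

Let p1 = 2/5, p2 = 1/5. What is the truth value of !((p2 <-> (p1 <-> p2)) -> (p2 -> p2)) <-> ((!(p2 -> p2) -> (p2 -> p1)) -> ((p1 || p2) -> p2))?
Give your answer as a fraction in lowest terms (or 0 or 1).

p1 <-> p2 = 2/5 <-> 1/5 = 4/5
p2 <-> (p1 <-> p2) = 1/5 <-> 4/5 = 2/5
p2 -> p2 = 1/5 -> 1/5 = 1
(p2 <-> (p1 <-> p2)) -> (p2 -> p2) = 2/5 -> 1 = 1
!((p2 <-> (p1 <-> p2)) -> (p2 -> p2)) = !1 = 0
p2 -> p2 = 1/5 -> 1/5 = 1
!(p2 -> p2) = !1 = 0
p2 -> p1 = 1/5 -> 2/5 = 1
!(p2 -> p2) -> (p2 -> p1) = 0 -> 1 = 1
p1 || p2 = 2/5 || 1/5 = 2/5
(p1 || p2) -> p2 = 2/5 -> 1/5 = 4/5
(!(p2 -> p2) -> (p2 -> p1)) -> ((p1 || p2) -> p2) = 1 -> 4/5 = 4/5
!((p2 <-> (p1 <-> p2)) -> (p2 -> p2)) <-> ((!(p2 -> p2) -> (p2 -> p1)) -> ((p1 || p2) -> p2)) = 0 <-> 4/5 = 1/5

1/5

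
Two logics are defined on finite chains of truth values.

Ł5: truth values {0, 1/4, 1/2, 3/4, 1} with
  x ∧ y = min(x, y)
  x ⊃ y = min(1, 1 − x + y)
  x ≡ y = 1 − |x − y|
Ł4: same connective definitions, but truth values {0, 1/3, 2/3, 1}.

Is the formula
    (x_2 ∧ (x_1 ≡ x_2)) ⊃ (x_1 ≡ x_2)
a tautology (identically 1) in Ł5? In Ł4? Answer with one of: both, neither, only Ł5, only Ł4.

both

In Ł5: every assignment gives 1 — tautology.
In Ł4: every assignment gives 1 — tautology.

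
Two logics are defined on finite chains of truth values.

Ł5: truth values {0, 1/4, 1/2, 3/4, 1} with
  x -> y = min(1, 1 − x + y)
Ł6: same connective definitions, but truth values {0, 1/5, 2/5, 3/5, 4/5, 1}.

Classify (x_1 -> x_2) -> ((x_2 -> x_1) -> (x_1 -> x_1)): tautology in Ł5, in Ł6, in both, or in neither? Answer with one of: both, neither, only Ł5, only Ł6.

both

In Ł5: every assignment gives 1 — tautology.
In Ł6: every assignment gives 1 — tautology.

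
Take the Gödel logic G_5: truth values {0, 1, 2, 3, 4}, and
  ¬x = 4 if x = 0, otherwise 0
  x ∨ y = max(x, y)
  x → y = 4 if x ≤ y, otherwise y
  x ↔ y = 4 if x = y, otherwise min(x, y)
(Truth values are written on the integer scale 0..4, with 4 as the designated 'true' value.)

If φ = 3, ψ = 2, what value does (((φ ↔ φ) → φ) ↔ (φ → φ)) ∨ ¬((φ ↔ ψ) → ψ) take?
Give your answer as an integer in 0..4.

φ ↔ φ = 3 ↔ 3 = 4
(φ ↔ φ) → φ = 4 → 3 = 3
φ → φ = 3 → 3 = 4
((φ ↔ φ) → φ) ↔ (φ → φ) = 3 ↔ 4 = 3
φ ↔ ψ = 3 ↔ 2 = 2
(φ ↔ ψ) → ψ = 2 → 2 = 4
¬((φ ↔ ψ) → ψ) = ¬4 = 0
(((φ ↔ φ) → φ) ↔ (φ → φ)) ∨ ¬((φ ↔ ψ) → ψ) = 3 ∨ 0 = 3

3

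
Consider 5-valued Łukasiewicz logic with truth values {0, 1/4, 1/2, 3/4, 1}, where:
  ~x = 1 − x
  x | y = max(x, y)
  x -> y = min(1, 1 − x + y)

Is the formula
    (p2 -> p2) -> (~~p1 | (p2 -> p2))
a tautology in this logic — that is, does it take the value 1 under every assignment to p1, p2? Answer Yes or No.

At p1 = 1/4, p2 = 3/4, for instance:
p2 -> p2 = 3/4 -> 3/4 = 1
~p1 = ~1/4 = 3/4
~~p1 = ~3/4 = 1/4
~~p1 | (p2 -> p2) = 1/4 | 1 = 1
(p2 -> p2) -> (~~p1 | (p2 -> p2)) = 1 -> 1 = 1
and checking the remaining 24 assignments likewise gives ≥ 1 in every case.

Yes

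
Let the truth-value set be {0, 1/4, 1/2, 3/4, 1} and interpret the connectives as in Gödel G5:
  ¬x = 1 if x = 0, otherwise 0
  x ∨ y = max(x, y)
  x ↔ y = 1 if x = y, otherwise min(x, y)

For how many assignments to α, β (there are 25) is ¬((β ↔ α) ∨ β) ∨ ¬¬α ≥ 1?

20

value 1: 20 assignments (counts)
value 0: 5 assignments
So 20 of the 25 assignments meet the threshold.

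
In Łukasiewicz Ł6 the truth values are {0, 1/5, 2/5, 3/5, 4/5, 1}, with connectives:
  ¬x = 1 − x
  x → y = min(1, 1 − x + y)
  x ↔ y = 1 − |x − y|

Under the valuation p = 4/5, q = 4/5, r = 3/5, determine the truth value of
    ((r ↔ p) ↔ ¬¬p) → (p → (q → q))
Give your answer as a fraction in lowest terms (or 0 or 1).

r ↔ p = 3/5 ↔ 4/5 = 4/5
¬p = ¬4/5 = 1/5
¬¬p = ¬1/5 = 4/5
(r ↔ p) ↔ ¬¬p = 4/5 ↔ 4/5 = 1
q → q = 4/5 → 4/5 = 1
p → (q → q) = 4/5 → 1 = 1
((r ↔ p) ↔ ¬¬p) → (p → (q → q)) = 1 → 1 = 1

1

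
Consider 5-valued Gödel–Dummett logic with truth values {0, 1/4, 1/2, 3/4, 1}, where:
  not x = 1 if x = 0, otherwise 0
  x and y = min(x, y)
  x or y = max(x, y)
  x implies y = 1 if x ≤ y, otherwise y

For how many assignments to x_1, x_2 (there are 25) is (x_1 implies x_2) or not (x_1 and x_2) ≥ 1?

value 1: 19 assignments (counts)
value 3/4: 1 assignment
value 1/2: 2 assignments
value 1/4: 3 assignments
So 19 of the 25 assignments meet the threshold.

19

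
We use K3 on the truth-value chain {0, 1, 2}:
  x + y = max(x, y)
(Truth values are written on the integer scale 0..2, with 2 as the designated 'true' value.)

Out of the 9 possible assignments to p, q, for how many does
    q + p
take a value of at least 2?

p = 0, q = 0 ↦ 0  <
p = 0, q = 1 ↦ 1  <
p = 0, q = 2 ↦ 2  ≥
p = 1, q = 0 ↦ 1  <
p = 1, q = 1 ↦ 1  <
p = 1, q = 2 ↦ 2  ≥
p = 2, q = 0 ↦ 2  ≥
p = 2, q = 1 ↦ 2  ≥
p = 2, q = 2 ↦ 2  ≥
So 5 of the 9 assignments meet the threshold.

5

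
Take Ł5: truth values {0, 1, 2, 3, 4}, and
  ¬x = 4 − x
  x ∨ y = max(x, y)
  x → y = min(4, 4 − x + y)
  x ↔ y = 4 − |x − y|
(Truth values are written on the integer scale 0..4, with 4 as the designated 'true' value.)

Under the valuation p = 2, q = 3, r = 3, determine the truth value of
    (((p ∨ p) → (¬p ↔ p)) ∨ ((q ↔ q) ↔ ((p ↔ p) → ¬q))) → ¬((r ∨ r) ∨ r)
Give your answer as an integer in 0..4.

p ∨ p = 2 ∨ 2 = 2
¬p = ¬2 = 2
¬p ↔ p = 2 ↔ 2 = 4
(p ∨ p) → (¬p ↔ p) = 2 → 4 = 4
q ↔ q = 3 ↔ 3 = 4
p ↔ p = 2 ↔ 2 = 4
¬q = ¬3 = 1
(p ↔ p) → ¬q = 4 → 1 = 1
(q ↔ q) ↔ ((p ↔ p) → ¬q) = 4 ↔ 1 = 1
((p ∨ p) → (¬p ↔ p)) ∨ ((q ↔ q) ↔ ((p ↔ p) → ¬q)) = 4 ∨ 1 = 4
r ∨ r = 3 ∨ 3 = 3
(r ∨ r) ∨ r = 3 ∨ 3 = 3
¬((r ∨ r) ∨ r) = ¬3 = 1
(((p ∨ p) → (¬p ↔ p)) ∨ ((q ↔ q) ↔ ((p ↔ p) → ¬q))) → ¬((r ∨ r) ∨ r) = 4 → 1 = 1

1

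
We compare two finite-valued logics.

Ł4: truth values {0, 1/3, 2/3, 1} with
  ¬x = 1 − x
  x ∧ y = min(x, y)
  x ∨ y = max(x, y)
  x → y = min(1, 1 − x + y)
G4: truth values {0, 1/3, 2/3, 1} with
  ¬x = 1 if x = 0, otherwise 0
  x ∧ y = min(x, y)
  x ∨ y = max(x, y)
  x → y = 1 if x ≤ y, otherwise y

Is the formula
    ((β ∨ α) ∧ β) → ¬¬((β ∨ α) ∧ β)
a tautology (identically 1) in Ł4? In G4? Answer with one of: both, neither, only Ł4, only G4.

In Ł4: every assignment gives 1 — tautology.
In G4: every assignment gives 1 — tautology.

both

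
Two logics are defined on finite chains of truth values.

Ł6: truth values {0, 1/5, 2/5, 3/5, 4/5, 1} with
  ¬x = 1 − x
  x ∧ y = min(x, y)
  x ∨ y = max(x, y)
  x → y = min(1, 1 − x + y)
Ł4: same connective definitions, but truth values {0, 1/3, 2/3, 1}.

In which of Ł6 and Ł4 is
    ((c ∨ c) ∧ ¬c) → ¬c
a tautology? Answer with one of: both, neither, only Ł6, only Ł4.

In Ł6: every assignment gives 1 — tautology.
In Ł4: every assignment gives 1 — tautology.

both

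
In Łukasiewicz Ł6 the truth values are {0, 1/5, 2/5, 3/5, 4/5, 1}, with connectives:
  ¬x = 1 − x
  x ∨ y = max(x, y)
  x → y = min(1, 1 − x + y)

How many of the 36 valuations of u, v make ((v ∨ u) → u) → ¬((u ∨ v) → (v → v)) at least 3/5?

value 1: 1 assignment (counts)
value 4/5: 2 assignments (counts)
value 3/5: 3 assignments (counts)
value 2/5: 4 assignments
value 1/5: 5 assignments
value 0: 21 assignments
So 6 of the 36 assignments meet the threshold.

6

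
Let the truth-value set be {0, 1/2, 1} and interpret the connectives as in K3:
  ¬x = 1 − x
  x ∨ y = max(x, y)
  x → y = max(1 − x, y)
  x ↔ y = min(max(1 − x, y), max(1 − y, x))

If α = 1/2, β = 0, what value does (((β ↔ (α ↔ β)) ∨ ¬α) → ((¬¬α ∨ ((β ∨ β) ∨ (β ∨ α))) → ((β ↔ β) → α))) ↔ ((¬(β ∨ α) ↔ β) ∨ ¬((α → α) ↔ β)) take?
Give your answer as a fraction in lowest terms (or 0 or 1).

1/2

α ↔ β = 1/2 ↔ 0 = 1/2
β ↔ (α ↔ β) = 0 ↔ 1/2 = 1/2
¬α = ¬1/2 = 1/2
(β ↔ (α ↔ β)) ∨ ¬α = 1/2 ∨ 1/2 = 1/2
¬α = ¬1/2 = 1/2
¬¬α = ¬1/2 = 1/2
β ∨ β = 0 ∨ 0 = 0
β ∨ α = 0 ∨ 1/2 = 1/2
(β ∨ β) ∨ (β ∨ α) = 0 ∨ 1/2 = 1/2
¬¬α ∨ ((β ∨ β) ∨ (β ∨ α)) = 1/2 ∨ 1/2 = 1/2
β ↔ β = 0 ↔ 0 = 1
(β ↔ β) → α = 1 → 1/2 = 1/2
(¬¬α ∨ ((β ∨ β) ∨ (β ∨ α))) → ((β ↔ β) → α) = 1/2 → 1/2 = 1/2
((β ↔ (α ↔ β)) ∨ ¬α) → ((¬¬α ∨ ((β ∨ β) ∨ (β ∨ α))) → ((β ↔ β) → α)) = 1/2 → 1/2 = 1/2
β ∨ α = 0 ∨ 1/2 = 1/2
¬(β ∨ α) = ¬1/2 = 1/2
¬(β ∨ α) ↔ β = 1/2 ↔ 0 = 1/2
α → α = 1/2 → 1/2 = 1/2
(α → α) ↔ β = 1/2 ↔ 0 = 1/2
¬((α → α) ↔ β) = ¬1/2 = 1/2
(¬(β ∨ α) ↔ β) ∨ ¬((α → α) ↔ β) = 1/2 ∨ 1/2 = 1/2
(((β ↔ (α ↔ β)) ∨ ¬α) → ((¬¬α ∨ ((β ∨ β) ∨ (β ∨ α))) → ((β ↔ β) → α))) ↔ ((¬(β ∨ α) ↔ β) ∨ ¬((α → α) ↔ β)) = 1/2 ↔ 1/2 = 1/2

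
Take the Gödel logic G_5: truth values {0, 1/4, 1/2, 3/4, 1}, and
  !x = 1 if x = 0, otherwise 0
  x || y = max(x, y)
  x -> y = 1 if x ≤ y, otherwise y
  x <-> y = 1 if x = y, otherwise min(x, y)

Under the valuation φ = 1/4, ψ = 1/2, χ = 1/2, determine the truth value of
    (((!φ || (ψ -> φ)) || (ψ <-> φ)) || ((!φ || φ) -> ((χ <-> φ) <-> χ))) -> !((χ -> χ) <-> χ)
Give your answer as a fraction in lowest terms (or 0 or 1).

!φ = !1/4 = 0
ψ -> φ = 1/2 -> 1/4 = 1/4
!φ || (ψ -> φ) = 0 || 1/4 = 1/4
ψ <-> φ = 1/2 <-> 1/4 = 1/4
(!φ || (ψ -> φ)) || (ψ <-> φ) = 1/4 || 1/4 = 1/4
!φ = !1/4 = 0
!φ || φ = 0 || 1/4 = 1/4
χ <-> φ = 1/2 <-> 1/4 = 1/4
(χ <-> φ) <-> χ = 1/4 <-> 1/2 = 1/4
(!φ || φ) -> ((χ <-> φ) <-> χ) = 1/4 -> 1/4 = 1
((!φ || (ψ -> φ)) || (ψ <-> φ)) || ((!φ || φ) -> ((χ <-> φ) <-> χ)) = 1/4 || 1 = 1
χ -> χ = 1/2 -> 1/2 = 1
(χ -> χ) <-> χ = 1 <-> 1/2 = 1/2
!((χ -> χ) <-> χ) = !1/2 = 0
(((!φ || (ψ -> φ)) || (ψ <-> φ)) || ((!φ || φ) -> ((χ <-> φ) <-> χ))) -> !((χ -> χ) <-> χ) = 1 -> 0 = 0

0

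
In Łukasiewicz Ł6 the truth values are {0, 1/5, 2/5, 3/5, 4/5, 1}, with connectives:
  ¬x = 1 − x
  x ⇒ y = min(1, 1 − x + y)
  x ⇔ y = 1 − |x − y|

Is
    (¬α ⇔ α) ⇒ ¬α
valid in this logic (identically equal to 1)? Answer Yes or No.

Counterexample: take α = 2/5.
¬α = ¬2/5 = 3/5
¬α ⇔ α = 3/5 ⇔ 2/5 = 4/5
¬α = ¬2/5 = 3/5
(¬α ⇔ α) ⇒ ¬α = 4/5 ⇒ 3/5 = 4/5
This gives 4/5 ≠ 1.

No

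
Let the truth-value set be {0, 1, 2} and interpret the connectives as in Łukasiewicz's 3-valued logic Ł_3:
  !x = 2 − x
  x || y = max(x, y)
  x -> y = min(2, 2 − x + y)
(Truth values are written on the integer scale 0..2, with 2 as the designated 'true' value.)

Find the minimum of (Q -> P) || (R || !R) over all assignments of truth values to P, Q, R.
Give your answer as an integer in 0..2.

Take P = 0, Q = 1, R = 1:
Q -> P = 1 -> 0 = 1
!R = !1 = 1
R || !R = 1 || 1 = 1
(Q -> P) || (R || !R) = 1 || 1 = 1
No assignment yields a value below 1, so this is the minimum.

1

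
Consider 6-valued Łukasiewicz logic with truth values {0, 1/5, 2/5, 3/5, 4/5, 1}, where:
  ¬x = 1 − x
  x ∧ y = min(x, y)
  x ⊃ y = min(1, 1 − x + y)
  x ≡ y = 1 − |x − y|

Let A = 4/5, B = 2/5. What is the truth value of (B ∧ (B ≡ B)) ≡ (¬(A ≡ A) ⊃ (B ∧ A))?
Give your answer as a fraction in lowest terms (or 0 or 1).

2/5

B ≡ B = 2/5 ≡ 2/5 = 1
B ∧ (B ≡ B) = 2/5 ∧ 1 = 2/5
A ≡ A = 4/5 ≡ 4/5 = 1
¬(A ≡ A) = ¬1 = 0
B ∧ A = 2/5 ∧ 4/5 = 2/5
¬(A ≡ A) ⊃ (B ∧ A) = 0 ⊃ 2/5 = 1
(B ∧ (B ≡ B)) ≡ (¬(A ≡ A) ⊃ (B ∧ A)) = 2/5 ≡ 1 = 2/5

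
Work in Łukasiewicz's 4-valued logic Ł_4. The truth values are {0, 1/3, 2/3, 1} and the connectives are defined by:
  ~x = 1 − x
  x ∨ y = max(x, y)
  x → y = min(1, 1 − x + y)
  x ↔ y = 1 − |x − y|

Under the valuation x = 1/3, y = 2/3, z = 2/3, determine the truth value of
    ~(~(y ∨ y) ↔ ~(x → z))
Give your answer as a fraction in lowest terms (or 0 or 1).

y ∨ y = 2/3 ∨ 2/3 = 2/3
~(y ∨ y) = ~2/3 = 1/3
x → z = 1/3 → 2/3 = 1
~(x → z) = ~1 = 0
~(y ∨ y) ↔ ~(x → z) = 1/3 ↔ 0 = 2/3
~(~(y ∨ y) ↔ ~(x → z)) = ~2/3 = 1/3

1/3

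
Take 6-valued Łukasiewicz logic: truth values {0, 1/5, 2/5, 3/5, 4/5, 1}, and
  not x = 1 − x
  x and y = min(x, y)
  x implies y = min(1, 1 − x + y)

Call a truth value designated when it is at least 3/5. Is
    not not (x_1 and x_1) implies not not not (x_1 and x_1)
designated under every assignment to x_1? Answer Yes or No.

No

Counterexample: take x_1 = 4/5.
x_1 and x_1 = 4/5 and 4/5 = 4/5
not (x_1 and x_1) = not 4/5 = 1/5
not not (x_1 and x_1) = not 1/5 = 4/5
not not not (x_1 and x_1) = not 4/5 = 1/5
not not (x_1 and x_1) implies not not not (x_1 and x_1) = 4/5 implies 1/5 = 2/5
This gives 2/5, which is below 3/5.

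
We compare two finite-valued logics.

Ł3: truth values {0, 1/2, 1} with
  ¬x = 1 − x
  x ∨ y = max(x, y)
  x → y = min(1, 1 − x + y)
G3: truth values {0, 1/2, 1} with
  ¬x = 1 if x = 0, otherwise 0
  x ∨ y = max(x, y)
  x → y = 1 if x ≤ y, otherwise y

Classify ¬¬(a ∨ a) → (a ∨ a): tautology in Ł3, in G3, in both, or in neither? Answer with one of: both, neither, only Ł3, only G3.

only Ł3

In Ł3: every assignment gives 1 — tautology.
In G3: at a = 1/2 the value is 1/2 — not a tautology.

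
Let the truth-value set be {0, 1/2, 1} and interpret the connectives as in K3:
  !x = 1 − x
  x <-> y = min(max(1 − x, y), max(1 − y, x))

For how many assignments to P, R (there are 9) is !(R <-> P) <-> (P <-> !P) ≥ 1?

2

P = 0, R = 0 ↦ 1  ≥
P = 0, R = 1/2 ↦ 1/2  <
P = 0, R = 1 ↦ 0  <
P = 1/2, R = 0 ↦ 1/2  <
P = 1/2, R = 1/2 ↦ 1/2  <
P = 1/2, R = 1 ↦ 1/2  <
P = 1, R = 0 ↦ 0  <
P = 1, R = 1/2 ↦ 1/2  <
P = 1, R = 1 ↦ 1  ≥
So 2 of the 9 assignments meet the threshold.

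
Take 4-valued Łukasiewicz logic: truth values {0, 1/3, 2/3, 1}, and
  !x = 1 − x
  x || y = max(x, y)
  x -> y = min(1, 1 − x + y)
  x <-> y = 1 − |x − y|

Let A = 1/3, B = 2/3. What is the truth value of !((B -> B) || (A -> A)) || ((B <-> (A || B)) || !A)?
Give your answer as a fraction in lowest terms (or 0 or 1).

1

B -> B = 2/3 -> 2/3 = 1
A -> A = 1/3 -> 1/3 = 1
(B -> B) || (A -> A) = 1 || 1 = 1
!((B -> B) || (A -> A)) = !1 = 0
A || B = 1/3 || 2/3 = 2/3
B <-> (A || B) = 2/3 <-> 2/3 = 1
!A = !1/3 = 2/3
(B <-> (A || B)) || !A = 1 || 2/3 = 1
!((B -> B) || (A -> A)) || ((B <-> (A || B)) || !A) = 0 || 1 = 1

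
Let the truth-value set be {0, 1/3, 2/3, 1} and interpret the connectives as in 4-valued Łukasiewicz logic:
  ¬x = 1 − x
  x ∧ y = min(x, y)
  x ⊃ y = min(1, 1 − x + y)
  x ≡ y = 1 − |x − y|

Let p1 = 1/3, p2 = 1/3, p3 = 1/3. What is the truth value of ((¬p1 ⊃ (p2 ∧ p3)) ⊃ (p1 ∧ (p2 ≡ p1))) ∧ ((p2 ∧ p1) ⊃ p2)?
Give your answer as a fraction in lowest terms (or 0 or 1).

2/3

¬p1 = ¬1/3 = 2/3
p2 ∧ p3 = 1/3 ∧ 1/3 = 1/3
¬p1 ⊃ (p2 ∧ p3) = 2/3 ⊃ 1/3 = 2/3
p2 ≡ p1 = 1/3 ≡ 1/3 = 1
p1 ∧ (p2 ≡ p1) = 1/3 ∧ 1 = 1/3
(¬p1 ⊃ (p2 ∧ p3)) ⊃ (p1 ∧ (p2 ≡ p1)) = 2/3 ⊃ 1/3 = 2/3
p2 ∧ p1 = 1/3 ∧ 1/3 = 1/3
(p2 ∧ p1) ⊃ p2 = 1/3 ⊃ 1/3 = 1
((¬p1 ⊃ (p2 ∧ p3)) ⊃ (p1 ∧ (p2 ≡ p1))) ∧ ((p2 ∧ p1) ⊃ p2) = 2/3 ∧ 1 = 2/3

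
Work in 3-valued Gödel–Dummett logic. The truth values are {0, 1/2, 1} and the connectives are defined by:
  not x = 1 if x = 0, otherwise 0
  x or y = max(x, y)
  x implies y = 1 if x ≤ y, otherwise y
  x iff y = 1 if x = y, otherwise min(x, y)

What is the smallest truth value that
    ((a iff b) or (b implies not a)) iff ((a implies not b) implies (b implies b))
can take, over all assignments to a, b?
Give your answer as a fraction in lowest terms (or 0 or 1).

1/2

Take a = 1/2, b = 1:
a iff b = 1/2 iff 1 = 1/2
not a = not 1/2 = 0
b implies not a = 1 implies 0 = 0
(a iff b) or (b implies not a) = 1/2 or 0 = 1/2
not b = not 1 = 0
a implies not b = 1/2 implies 0 = 0
b implies b = 1 implies 1 = 1
(a implies not b) implies (b implies b) = 0 implies 1 = 1
((a iff b) or (b implies not a)) iff ((a implies not b) implies (b implies b)) = 1/2 iff 1 = 1/2
No assignment yields a value below 1/2, so this is the minimum.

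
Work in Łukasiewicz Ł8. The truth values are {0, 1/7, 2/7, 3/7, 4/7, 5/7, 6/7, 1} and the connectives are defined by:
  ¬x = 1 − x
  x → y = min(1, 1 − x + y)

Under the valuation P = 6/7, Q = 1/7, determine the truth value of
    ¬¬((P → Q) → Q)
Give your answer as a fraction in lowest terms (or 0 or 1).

6/7

P → Q = 6/7 → 1/7 = 2/7
(P → Q) → Q = 2/7 → 1/7 = 6/7
¬((P → Q) → Q) = ¬6/7 = 1/7
¬¬((P → Q) → Q) = ¬1/7 = 6/7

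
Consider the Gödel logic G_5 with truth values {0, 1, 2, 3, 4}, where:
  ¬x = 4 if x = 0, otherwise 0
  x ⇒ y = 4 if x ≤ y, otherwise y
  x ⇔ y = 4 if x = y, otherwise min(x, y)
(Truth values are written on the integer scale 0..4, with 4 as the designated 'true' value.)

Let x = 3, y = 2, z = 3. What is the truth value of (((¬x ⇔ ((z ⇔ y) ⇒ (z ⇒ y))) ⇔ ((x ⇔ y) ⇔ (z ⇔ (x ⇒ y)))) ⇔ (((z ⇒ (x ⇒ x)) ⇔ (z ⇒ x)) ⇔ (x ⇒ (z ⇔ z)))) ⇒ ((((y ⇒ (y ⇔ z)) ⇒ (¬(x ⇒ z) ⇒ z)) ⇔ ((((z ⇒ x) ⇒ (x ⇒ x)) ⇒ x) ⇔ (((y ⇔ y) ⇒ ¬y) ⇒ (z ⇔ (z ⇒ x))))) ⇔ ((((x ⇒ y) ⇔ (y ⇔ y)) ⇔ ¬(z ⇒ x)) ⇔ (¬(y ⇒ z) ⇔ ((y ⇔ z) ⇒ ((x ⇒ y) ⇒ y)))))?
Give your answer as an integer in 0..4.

¬x = ¬3 = 0
z ⇔ y = 3 ⇔ 2 = 2
z ⇒ y = 3 ⇒ 2 = 2
(z ⇔ y) ⇒ (z ⇒ y) = 2 ⇒ 2 = 4
¬x ⇔ ((z ⇔ y) ⇒ (z ⇒ y)) = 0 ⇔ 4 = 0
x ⇔ y = 3 ⇔ 2 = 2
x ⇒ y = 3 ⇒ 2 = 2
z ⇔ (x ⇒ y) = 3 ⇔ 2 = 2
(x ⇔ y) ⇔ (z ⇔ (x ⇒ y)) = 2 ⇔ 2 = 4
(¬x ⇔ ((z ⇔ y) ⇒ (z ⇒ y))) ⇔ ((x ⇔ y) ⇔ (z ⇔ (x ⇒ y))) = 0 ⇔ 4 = 0
x ⇒ x = 3 ⇒ 3 = 4
z ⇒ (x ⇒ x) = 3 ⇒ 4 = 4
z ⇒ x = 3 ⇒ 3 = 4
(z ⇒ (x ⇒ x)) ⇔ (z ⇒ x) = 4 ⇔ 4 = 4
z ⇔ z = 3 ⇔ 3 = 4
x ⇒ (z ⇔ z) = 3 ⇒ 4 = 4
((z ⇒ (x ⇒ x)) ⇔ (z ⇒ x)) ⇔ (x ⇒ (z ⇔ z)) = 4 ⇔ 4 = 4
((¬x ⇔ ((z ⇔ y) ⇒ (z ⇒ y))) ⇔ ((x ⇔ y) ⇔ (z ⇔ (x ⇒ y)))) ⇔ (((z ⇒ (x ⇒ x)) ⇔ (z ⇒ x)) ⇔ (x ⇒ (z ⇔ z))) = 0 ⇔ 4 = 0
y ⇔ z = 2 ⇔ 3 = 2
y ⇒ (y ⇔ z) = 2 ⇒ 2 = 4
x ⇒ z = 3 ⇒ 3 = 4
¬(x ⇒ z) = ¬4 = 0
¬(x ⇒ z) ⇒ z = 0 ⇒ 3 = 4
(y ⇒ (y ⇔ z)) ⇒ (¬(x ⇒ z) ⇒ z) = 4 ⇒ 4 = 4
z ⇒ x = 3 ⇒ 3 = 4
x ⇒ x = 3 ⇒ 3 = 4
(z ⇒ x) ⇒ (x ⇒ x) = 4 ⇒ 4 = 4
((z ⇒ x) ⇒ (x ⇒ x)) ⇒ x = 4 ⇒ 3 = 3
y ⇔ y = 2 ⇔ 2 = 4
¬y = ¬2 = 0
(y ⇔ y) ⇒ ¬y = 4 ⇒ 0 = 0
z ⇒ x = 3 ⇒ 3 = 4
z ⇔ (z ⇒ x) = 3 ⇔ 4 = 3
((y ⇔ y) ⇒ ¬y) ⇒ (z ⇔ (z ⇒ x)) = 0 ⇒ 3 = 4
(((z ⇒ x) ⇒ (x ⇒ x)) ⇒ x) ⇔ (((y ⇔ y) ⇒ ¬y) ⇒ (z ⇔ (z ⇒ x))) = 3 ⇔ 4 = 3
((y ⇒ (y ⇔ z)) ⇒ (¬(x ⇒ z) ⇒ z)) ⇔ ((((z ⇒ x) ⇒ (x ⇒ x)) ⇒ x) ⇔ (((y ⇔ y) ⇒ ¬y) ⇒ (z ⇔ (z ⇒ x)))) = 4 ⇔ 3 = 3
x ⇒ y = 3 ⇒ 2 = 2
y ⇔ y = 2 ⇔ 2 = 4
(x ⇒ y) ⇔ (y ⇔ y) = 2 ⇔ 4 = 2
z ⇒ x = 3 ⇒ 3 = 4
¬(z ⇒ x) = ¬4 = 0
((x ⇒ y) ⇔ (y ⇔ y)) ⇔ ¬(z ⇒ x) = 2 ⇔ 0 = 0
y ⇒ z = 2 ⇒ 3 = 4
¬(y ⇒ z) = ¬4 = 0
y ⇔ z = 2 ⇔ 3 = 2
x ⇒ y = 3 ⇒ 2 = 2
(x ⇒ y) ⇒ y = 2 ⇒ 2 = 4
(y ⇔ z) ⇒ ((x ⇒ y) ⇒ y) = 2 ⇒ 4 = 4
¬(y ⇒ z) ⇔ ((y ⇔ z) ⇒ ((x ⇒ y) ⇒ y)) = 0 ⇔ 4 = 0
(((x ⇒ y) ⇔ (y ⇔ y)) ⇔ ¬(z ⇒ x)) ⇔ (¬(y ⇒ z) ⇔ ((y ⇔ z) ⇒ ((x ⇒ y) ⇒ y))) = 0 ⇔ 0 = 4
(((y ⇒ (y ⇔ z)) ⇒ (¬(x ⇒ z) ⇒ z)) ⇔ ((((z ⇒ x) ⇒ (x ⇒ x)) ⇒ x) ⇔ (((y ⇔ y) ⇒ ¬y) ⇒ (z ⇔ (z ⇒ x))))) ⇔ ((((x ⇒ y) ⇔ (y ⇔ y)) ⇔ ¬(z ⇒ x)) ⇔ (¬(y ⇒ z) ⇔ ((y ⇔ z) ⇒ ((x ⇒ y) ⇒ y)))) = 3 ⇔ 4 = 3
(((¬x ⇔ ((z ⇔ y) ⇒ (z ⇒ y))) ⇔ ((x ⇔ y) ⇔ (z ⇔ (x ⇒ y)))) ⇔ (((z ⇒ (x ⇒ x)) ⇔ (z ⇒ x)) ⇔ (x ⇒ (z ⇔ z)))) ⇒ ((((y ⇒ (y ⇔ z)) ⇒ (¬(x ⇒ z) ⇒ z)) ⇔ ((((z ⇒ x) ⇒ (x ⇒ x)) ⇒ x) ⇔ (((y ⇔ y) ⇒ ¬y) ⇒ (z ⇔ (z ⇒ x))))) ⇔ ((((x ⇒ y) ⇔ (y ⇔ y)) ⇔ ¬(z ⇒ x)) ⇔ (¬(y ⇒ z) ⇔ ((y ⇔ z) ⇒ ((x ⇒ y) ⇒ y))))) = 0 ⇒ 3 = 4

4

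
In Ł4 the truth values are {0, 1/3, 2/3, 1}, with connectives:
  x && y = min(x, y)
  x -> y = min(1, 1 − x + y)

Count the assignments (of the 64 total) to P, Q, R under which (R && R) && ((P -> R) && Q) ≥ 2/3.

value 1: 4 assignments (counts)
value 2/3: 12 assignments (counts)
value 1/3: 20 assignments
value 0: 28 assignments
So 16 of the 64 assignments meet the threshold.

16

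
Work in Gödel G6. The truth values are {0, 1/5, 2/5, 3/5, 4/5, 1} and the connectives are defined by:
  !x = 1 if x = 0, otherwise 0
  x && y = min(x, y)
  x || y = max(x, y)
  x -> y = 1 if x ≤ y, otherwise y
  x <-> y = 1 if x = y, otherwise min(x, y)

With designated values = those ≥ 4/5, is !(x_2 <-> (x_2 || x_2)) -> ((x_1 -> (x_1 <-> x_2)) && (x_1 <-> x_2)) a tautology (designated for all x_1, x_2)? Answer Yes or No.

Yes

At x_1 = 2/5, x_2 = 3/5, for instance:
x_2 || x_2 = 3/5 || 3/5 = 3/5
x_2 <-> (x_2 || x_2) = 3/5 <-> 3/5 = 1
!(x_2 <-> (x_2 || x_2)) = !1 = 0
x_1 <-> x_2 = 2/5 <-> 3/5 = 2/5
x_1 -> (x_1 <-> x_2) = 2/5 -> 2/5 = 1
x_1 <-> x_2 = 2/5 <-> 3/5 = 2/5
(x_1 -> (x_1 <-> x_2)) && (x_1 <-> x_2) = 1 && 2/5 = 2/5
!(x_2 <-> (x_2 || x_2)) -> ((x_1 -> (x_1 <-> x_2)) && (x_1 <-> x_2)) = 0 -> 2/5 = 1
and checking the remaining 35 assignments likewise gives ≥ 4/5 in every case.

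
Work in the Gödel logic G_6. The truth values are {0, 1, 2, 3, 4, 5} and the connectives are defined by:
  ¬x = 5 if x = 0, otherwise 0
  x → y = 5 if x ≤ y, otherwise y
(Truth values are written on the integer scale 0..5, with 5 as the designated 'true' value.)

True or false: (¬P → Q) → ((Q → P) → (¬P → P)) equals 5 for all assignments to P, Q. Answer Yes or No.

Yes

At P = 0, Q = 1, for instance:
¬P = ¬0 = 5
¬P → Q = 5 → 1 = 1
Q → P = 1 → 0 = 0
¬P → P = 5 → 0 = 0
(Q → P) → (¬P → P) = 0 → 0 = 5
(¬P → Q) → ((Q → P) → (¬P → P)) = 1 → 5 = 5
and checking the remaining 35 assignments likewise gives ≥ 5 in every case.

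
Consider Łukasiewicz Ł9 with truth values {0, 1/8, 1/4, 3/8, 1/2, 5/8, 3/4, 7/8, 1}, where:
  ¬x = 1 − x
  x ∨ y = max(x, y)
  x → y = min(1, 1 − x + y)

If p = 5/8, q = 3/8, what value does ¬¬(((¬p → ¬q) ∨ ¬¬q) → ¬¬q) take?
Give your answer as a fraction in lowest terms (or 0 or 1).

¬p = ¬5/8 = 3/8
¬q = ¬3/8 = 5/8
¬p → ¬q = 3/8 → 5/8 = 1
¬q = ¬3/8 = 5/8
¬¬q = ¬5/8 = 3/8
(¬p → ¬q) ∨ ¬¬q = 1 ∨ 3/8 = 1
¬q = ¬3/8 = 5/8
¬¬q = ¬5/8 = 3/8
((¬p → ¬q) ∨ ¬¬q) → ¬¬q = 1 → 3/8 = 3/8
¬(((¬p → ¬q) ∨ ¬¬q) → ¬¬q) = ¬3/8 = 5/8
¬¬(((¬p → ¬q) ∨ ¬¬q) → ¬¬q) = ¬5/8 = 3/8

3/8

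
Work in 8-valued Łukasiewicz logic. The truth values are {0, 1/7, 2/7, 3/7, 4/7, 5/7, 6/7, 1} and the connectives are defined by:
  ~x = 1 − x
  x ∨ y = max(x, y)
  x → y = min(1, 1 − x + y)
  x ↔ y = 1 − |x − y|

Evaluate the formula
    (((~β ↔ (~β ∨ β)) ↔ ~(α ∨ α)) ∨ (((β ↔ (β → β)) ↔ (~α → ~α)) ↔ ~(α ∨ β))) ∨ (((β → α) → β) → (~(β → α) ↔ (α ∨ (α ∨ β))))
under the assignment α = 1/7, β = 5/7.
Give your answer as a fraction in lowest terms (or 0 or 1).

6/7

~β = ~5/7 = 2/7
~β = ~5/7 = 2/7
~β ∨ β = 2/7 ∨ 5/7 = 5/7
~β ↔ (~β ∨ β) = 2/7 ↔ 5/7 = 4/7
α ∨ α = 1/7 ∨ 1/7 = 1/7
~(α ∨ α) = ~1/7 = 6/7
(~β ↔ (~β ∨ β)) ↔ ~(α ∨ α) = 4/7 ↔ 6/7 = 5/7
β → β = 5/7 → 5/7 = 1
β ↔ (β → β) = 5/7 ↔ 1 = 5/7
~α = ~1/7 = 6/7
~α = ~1/7 = 6/7
~α → ~α = 6/7 → 6/7 = 1
(β ↔ (β → β)) ↔ (~α → ~α) = 5/7 ↔ 1 = 5/7
α ∨ β = 1/7 ∨ 5/7 = 5/7
~(α ∨ β) = ~5/7 = 2/7
((β ↔ (β → β)) ↔ (~α → ~α)) ↔ ~(α ∨ β) = 5/7 ↔ 2/7 = 4/7
((~β ↔ (~β ∨ β)) ↔ ~(α ∨ α)) ∨ (((β ↔ (β → β)) ↔ (~α → ~α)) ↔ ~(α ∨ β)) = 5/7 ∨ 4/7 = 5/7
β → α = 5/7 → 1/7 = 3/7
(β → α) → β = 3/7 → 5/7 = 1
β → α = 5/7 → 1/7 = 3/7
~(β → α) = ~3/7 = 4/7
α ∨ β = 1/7 ∨ 5/7 = 5/7
α ∨ (α ∨ β) = 1/7 ∨ 5/7 = 5/7
~(β → α) ↔ (α ∨ (α ∨ β)) = 4/7 ↔ 5/7 = 6/7
((β → α) → β) → (~(β → α) ↔ (α ∨ (α ∨ β))) = 1 → 6/7 = 6/7
(((~β ↔ (~β ∨ β)) ↔ ~(α ∨ α)) ∨ (((β ↔ (β → β)) ↔ (~α → ~α)) ↔ ~(α ∨ β))) ∨ (((β → α) → β) → (~(β → α) ↔ (α ∨ (α ∨ β)))) = 5/7 ∨ 6/7 = 6/7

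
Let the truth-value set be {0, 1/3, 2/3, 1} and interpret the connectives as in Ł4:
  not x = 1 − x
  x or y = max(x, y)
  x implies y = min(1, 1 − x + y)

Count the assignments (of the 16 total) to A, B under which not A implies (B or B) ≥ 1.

10

A = 0, B = 0 ↦ 0  <
A = 0, B = 1/3 ↦ 1/3  <
A = 0, B = 2/3 ↦ 2/3  <
A = 0, B = 1 ↦ 1  ≥
A = 1/3, B = 0 ↦ 1/3  <
A = 1/3, B = 1/3 ↦ 2/3  <
A = 1/3, B = 2/3 ↦ 1  ≥
A = 1/3, B = 1 ↦ 1  ≥
A = 2/3, B = 0 ↦ 2/3  <
A = 2/3, B = 1/3 ↦ 1  ≥
A = 2/3, B = 2/3 ↦ 1  ≥
A = 2/3, B = 1 ↦ 1  ≥
A = 1, B = 0 ↦ 1  ≥
A = 1, B = 1/3 ↦ 1  ≥
A = 1, B = 2/3 ↦ 1  ≥
A = 1, B = 1 ↦ 1  ≥
So 10 of the 16 assignments meet the threshold.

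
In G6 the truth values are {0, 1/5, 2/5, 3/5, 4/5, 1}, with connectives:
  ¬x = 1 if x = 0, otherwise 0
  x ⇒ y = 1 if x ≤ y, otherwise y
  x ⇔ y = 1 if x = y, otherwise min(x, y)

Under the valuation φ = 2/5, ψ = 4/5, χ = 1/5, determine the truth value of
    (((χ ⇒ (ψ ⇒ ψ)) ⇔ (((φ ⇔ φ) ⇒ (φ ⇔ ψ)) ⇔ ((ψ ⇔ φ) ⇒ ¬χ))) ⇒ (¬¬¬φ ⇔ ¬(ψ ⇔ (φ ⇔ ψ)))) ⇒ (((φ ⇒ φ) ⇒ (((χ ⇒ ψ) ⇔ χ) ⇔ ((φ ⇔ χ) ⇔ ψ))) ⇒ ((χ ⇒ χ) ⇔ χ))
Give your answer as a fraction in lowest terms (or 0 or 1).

ψ ⇒ ψ = 4/5 ⇒ 4/5 = 1
χ ⇒ (ψ ⇒ ψ) = 1/5 ⇒ 1 = 1
φ ⇔ φ = 2/5 ⇔ 2/5 = 1
φ ⇔ ψ = 2/5 ⇔ 4/5 = 2/5
(φ ⇔ φ) ⇒ (φ ⇔ ψ) = 1 ⇒ 2/5 = 2/5
ψ ⇔ φ = 4/5 ⇔ 2/5 = 2/5
¬χ = ¬1/5 = 0
(ψ ⇔ φ) ⇒ ¬χ = 2/5 ⇒ 0 = 0
((φ ⇔ φ) ⇒ (φ ⇔ ψ)) ⇔ ((ψ ⇔ φ) ⇒ ¬χ) = 2/5 ⇔ 0 = 0
(χ ⇒ (ψ ⇒ ψ)) ⇔ (((φ ⇔ φ) ⇒ (φ ⇔ ψ)) ⇔ ((ψ ⇔ φ) ⇒ ¬χ)) = 1 ⇔ 0 = 0
¬φ = ¬2/5 = 0
¬¬φ = ¬0 = 1
¬¬¬φ = ¬1 = 0
φ ⇔ ψ = 2/5 ⇔ 4/5 = 2/5
ψ ⇔ (φ ⇔ ψ) = 4/5 ⇔ 2/5 = 2/5
¬(ψ ⇔ (φ ⇔ ψ)) = ¬2/5 = 0
¬¬¬φ ⇔ ¬(ψ ⇔ (φ ⇔ ψ)) = 0 ⇔ 0 = 1
((χ ⇒ (ψ ⇒ ψ)) ⇔ (((φ ⇔ φ) ⇒ (φ ⇔ ψ)) ⇔ ((ψ ⇔ φ) ⇒ ¬χ))) ⇒ (¬¬¬φ ⇔ ¬(ψ ⇔ (φ ⇔ ψ))) = 0 ⇒ 1 = 1
φ ⇒ φ = 2/5 ⇒ 2/5 = 1
χ ⇒ ψ = 1/5 ⇒ 4/5 = 1
(χ ⇒ ψ) ⇔ χ = 1 ⇔ 1/5 = 1/5
φ ⇔ χ = 2/5 ⇔ 1/5 = 1/5
(φ ⇔ χ) ⇔ ψ = 1/5 ⇔ 4/5 = 1/5
((χ ⇒ ψ) ⇔ χ) ⇔ ((φ ⇔ χ) ⇔ ψ) = 1/5 ⇔ 1/5 = 1
(φ ⇒ φ) ⇒ (((χ ⇒ ψ) ⇔ χ) ⇔ ((φ ⇔ χ) ⇔ ψ)) = 1 ⇒ 1 = 1
χ ⇒ χ = 1/5 ⇒ 1/5 = 1
(χ ⇒ χ) ⇔ χ = 1 ⇔ 1/5 = 1/5
((φ ⇒ φ) ⇒ (((χ ⇒ ψ) ⇔ χ) ⇔ ((φ ⇔ χ) ⇔ ψ))) ⇒ ((χ ⇒ χ) ⇔ χ) = 1 ⇒ 1/5 = 1/5
(((χ ⇒ (ψ ⇒ ψ)) ⇔ (((φ ⇔ φ) ⇒ (φ ⇔ ψ)) ⇔ ((ψ ⇔ φ) ⇒ ¬χ))) ⇒ (¬¬¬φ ⇔ ¬(ψ ⇔ (φ ⇔ ψ)))) ⇒ (((φ ⇒ φ) ⇒ (((χ ⇒ ψ) ⇔ χ) ⇔ ((φ ⇔ χ) ⇔ ψ))) ⇒ ((χ ⇒ χ) ⇔ χ)) = 1 ⇒ 1/5 = 1/5

1/5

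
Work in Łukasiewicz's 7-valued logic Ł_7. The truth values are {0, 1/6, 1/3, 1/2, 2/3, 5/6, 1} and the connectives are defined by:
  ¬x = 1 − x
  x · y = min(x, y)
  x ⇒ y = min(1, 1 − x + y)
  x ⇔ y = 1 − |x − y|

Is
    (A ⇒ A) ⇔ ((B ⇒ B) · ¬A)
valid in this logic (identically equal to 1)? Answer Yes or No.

Counterexample: take A = 1/6, B = 0.
A ⇒ A = 1/6 ⇒ 1/6 = 1
B ⇒ B = 0 ⇒ 0 = 1
¬A = ¬1/6 = 5/6
(B ⇒ B) · ¬A = 1 · 5/6 = 5/6
(A ⇒ A) ⇔ ((B ⇒ B) · ¬A) = 1 ⇔ 5/6 = 5/6
This gives 5/6 ≠ 1.

No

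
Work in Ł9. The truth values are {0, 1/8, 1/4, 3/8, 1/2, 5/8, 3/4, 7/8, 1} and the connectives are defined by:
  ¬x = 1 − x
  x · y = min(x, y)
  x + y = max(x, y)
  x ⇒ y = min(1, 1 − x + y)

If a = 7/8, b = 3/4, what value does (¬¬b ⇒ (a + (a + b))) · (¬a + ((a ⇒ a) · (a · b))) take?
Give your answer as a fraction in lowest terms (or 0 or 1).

¬b = ¬3/4 = 1/4
¬¬b = ¬1/4 = 3/4
a + b = 7/8 + 3/4 = 7/8
a + (a + b) = 7/8 + 7/8 = 7/8
¬¬b ⇒ (a + (a + b)) = 3/4 ⇒ 7/8 = 1
¬a = ¬7/8 = 1/8
a ⇒ a = 7/8 ⇒ 7/8 = 1
a · b = 7/8 · 3/4 = 3/4
(a ⇒ a) · (a · b) = 1 · 3/4 = 3/4
¬a + ((a ⇒ a) · (a · b)) = 1/8 + 3/4 = 3/4
(¬¬b ⇒ (a + (a + b))) · (¬a + ((a ⇒ a) · (a · b))) = 1 · 3/4 = 3/4

3/4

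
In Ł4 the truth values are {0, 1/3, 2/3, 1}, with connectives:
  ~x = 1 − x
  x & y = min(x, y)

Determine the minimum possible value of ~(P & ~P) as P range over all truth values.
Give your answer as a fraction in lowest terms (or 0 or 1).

2/3

Take P = 1/3:
~P = ~1/3 = 2/3
P & ~P = 1/3 & 2/3 = 1/3
~(P & ~P) = ~1/3 = 2/3
No assignment yields a value below 2/3, so this is the minimum.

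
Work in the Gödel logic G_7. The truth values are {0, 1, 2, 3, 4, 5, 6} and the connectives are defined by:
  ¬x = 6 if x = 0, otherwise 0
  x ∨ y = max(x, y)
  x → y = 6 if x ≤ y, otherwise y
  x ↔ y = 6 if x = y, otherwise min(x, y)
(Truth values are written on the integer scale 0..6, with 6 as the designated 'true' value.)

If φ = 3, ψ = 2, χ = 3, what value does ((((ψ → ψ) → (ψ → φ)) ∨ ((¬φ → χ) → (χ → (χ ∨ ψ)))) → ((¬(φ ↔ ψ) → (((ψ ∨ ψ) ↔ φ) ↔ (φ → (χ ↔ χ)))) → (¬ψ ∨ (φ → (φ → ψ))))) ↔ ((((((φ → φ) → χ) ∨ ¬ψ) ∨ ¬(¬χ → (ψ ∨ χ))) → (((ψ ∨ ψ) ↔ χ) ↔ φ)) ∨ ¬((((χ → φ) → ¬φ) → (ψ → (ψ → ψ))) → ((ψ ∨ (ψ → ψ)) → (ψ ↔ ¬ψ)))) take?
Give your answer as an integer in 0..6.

ψ → ψ = 2 → 2 = 6
ψ → φ = 2 → 3 = 6
(ψ → ψ) → (ψ → φ) = 6 → 6 = 6
¬φ = ¬3 = 0
¬φ → χ = 0 → 3 = 6
χ ∨ ψ = 3 ∨ 2 = 3
χ → (χ ∨ ψ) = 3 → 3 = 6
(¬φ → χ) → (χ → (χ ∨ ψ)) = 6 → 6 = 6
((ψ → ψ) → (ψ → φ)) ∨ ((¬φ → χ) → (χ → (χ ∨ ψ))) = 6 ∨ 6 = 6
φ ↔ ψ = 3 ↔ 2 = 2
¬(φ ↔ ψ) = ¬2 = 0
ψ ∨ ψ = 2 ∨ 2 = 2
(ψ ∨ ψ) ↔ φ = 2 ↔ 3 = 2
χ ↔ χ = 3 ↔ 3 = 6
φ → (χ ↔ χ) = 3 → 6 = 6
((ψ ∨ ψ) ↔ φ) ↔ (φ → (χ ↔ χ)) = 2 ↔ 6 = 2
¬(φ ↔ ψ) → (((ψ ∨ ψ) ↔ φ) ↔ (φ → (χ ↔ χ))) = 0 → 2 = 6
¬ψ = ¬2 = 0
φ → ψ = 3 → 2 = 2
φ → (φ → ψ) = 3 → 2 = 2
¬ψ ∨ (φ → (φ → ψ)) = 0 ∨ 2 = 2
(¬(φ ↔ ψ) → (((ψ ∨ ψ) ↔ φ) ↔ (φ → (χ ↔ χ)))) → (¬ψ ∨ (φ → (φ → ψ))) = 6 → 2 = 2
(((ψ → ψ) → (ψ → φ)) ∨ ((¬φ → χ) → (χ → (χ ∨ ψ)))) → ((¬(φ ↔ ψ) → (((ψ ∨ ψ) ↔ φ) ↔ (φ → (χ ↔ χ)))) → (¬ψ ∨ (φ → (φ → ψ)))) = 6 → 2 = 2
φ → φ = 3 → 3 = 6
(φ → φ) → χ = 6 → 3 = 3
¬ψ = ¬2 = 0
((φ → φ) → χ) ∨ ¬ψ = 3 ∨ 0 = 3
¬χ = ¬3 = 0
ψ ∨ χ = 2 ∨ 3 = 3
¬χ → (ψ ∨ χ) = 0 → 3 = 6
¬(¬χ → (ψ ∨ χ)) = ¬6 = 0
(((φ → φ) → χ) ∨ ¬ψ) ∨ ¬(¬χ → (ψ ∨ χ)) = 3 ∨ 0 = 3
ψ ∨ ψ = 2 ∨ 2 = 2
(ψ ∨ ψ) ↔ χ = 2 ↔ 3 = 2
((ψ ∨ ψ) ↔ χ) ↔ φ = 2 ↔ 3 = 2
((((φ → φ) → χ) ∨ ¬ψ) ∨ ¬(¬χ → (ψ ∨ χ))) → (((ψ ∨ ψ) ↔ χ) ↔ φ) = 3 → 2 = 2
χ → φ = 3 → 3 = 6
¬φ = ¬3 = 0
(χ → φ) → ¬φ = 6 → 0 = 0
ψ → ψ = 2 → 2 = 6
ψ → (ψ → ψ) = 2 → 6 = 6
((χ → φ) → ¬φ) → (ψ → (ψ → ψ)) = 0 → 6 = 6
ψ → ψ = 2 → 2 = 6
ψ ∨ (ψ → ψ) = 2 ∨ 6 = 6
¬ψ = ¬2 = 0
ψ ↔ ¬ψ = 2 ↔ 0 = 0
(ψ ∨ (ψ → ψ)) → (ψ ↔ ¬ψ) = 6 → 0 = 0
(((χ → φ) → ¬φ) → (ψ → (ψ → ψ))) → ((ψ ∨ (ψ → ψ)) → (ψ ↔ ¬ψ)) = 6 → 0 = 0
¬((((χ → φ) → ¬φ) → (ψ → (ψ → ψ))) → ((ψ ∨ (ψ → ψ)) → (ψ ↔ ¬ψ))) = ¬0 = 6
(((((φ → φ) → χ) ∨ ¬ψ) ∨ ¬(¬χ → (ψ ∨ χ))) → (((ψ ∨ ψ) ↔ χ) ↔ φ)) ∨ ¬((((χ → φ) → ¬φ) → (ψ → (ψ → ψ))) → ((ψ ∨ (ψ → ψ)) → (ψ ↔ ¬ψ))) = 2 ∨ 6 = 6
((((ψ → ψ) → (ψ → φ)) ∨ ((¬φ → χ) → (χ → (χ ∨ ψ)))) → ((¬(φ ↔ ψ) → (((ψ ∨ ψ) ↔ φ) ↔ (φ → (χ ↔ χ)))) → (¬ψ ∨ (φ → (φ → ψ))))) ↔ ((((((φ → φ) → χ) ∨ ¬ψ) ∨ ¬(¬χ → (ψ ∨ χ))) → (((ψ ∨ ψ) ↔ χ) ↔ φ)) ∨ ¬((((χ → φ) → ¬φ) → (ψ → (ψ → ψ))) → ((ψ ∨ (ψ → ψ)) → (ψ ↔ ¬ψ)))) = 2 ↔ 6 = 2

2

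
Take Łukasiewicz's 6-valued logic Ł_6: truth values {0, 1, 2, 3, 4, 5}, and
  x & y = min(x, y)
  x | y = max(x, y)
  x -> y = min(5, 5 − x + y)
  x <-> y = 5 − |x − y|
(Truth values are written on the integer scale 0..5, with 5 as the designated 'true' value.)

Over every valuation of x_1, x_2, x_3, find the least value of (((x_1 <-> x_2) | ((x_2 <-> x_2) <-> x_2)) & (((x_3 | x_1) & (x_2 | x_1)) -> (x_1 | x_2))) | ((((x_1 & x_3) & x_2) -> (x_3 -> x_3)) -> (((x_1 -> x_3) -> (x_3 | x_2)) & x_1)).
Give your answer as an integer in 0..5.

Take x_1 = 0, x_2 = 2, x_3 = 0:
x_1 <-> x_2 = 0 <-> 2 = 3
x_2 <-> x_2 = 2 <-> 2 = 5
(x_2 <-> x_2) <-> x_2 = 5 <-> 2 = 2
(x_1 <-> x_2) | ((x_2 <-> x_2) <-> x_2) = 3 | 2 = 3
x_3 | x_1 = 0 | 0 = 0
x_2 | x_1 = 2 | 0 = 2
(x_3 | x_1) & (x_2 | x_1) = 0 & 2 = 0
x_1 | x_2 = 0 | 2 = 2
((x_3 | x_1) & (x_2 | x_1)) -> (x_1 | x_2) = 0 -> 2 = 5
((x_1 <-> x_2) | ((x_2 <-> x_2) <-> x_2)) & (((x_3 | x_1) & (x_2 | x_1)) -> (x_1 | x_2)) = 3 & 5 = 3
x_1 & x_3 = 0 & 0 = 0
(x_1 & x_3) & x_2 = 0 & 2 = 0
x_3 -> x_3 = 0 -> 0 = 5
((x_1 & x_3) & x_2) -> (x_3 -> x_3) = 0 -> 5 = 5
x_1 -> x_3 = 0 -> 0 = 5
x_3 | x_2 = 0 | 2 = 2
(x_1 -> x_3) -> (x_3 | x_2) = 5 -> 2 = 2
((x_1 -> x_3) -> (x_3 | x_2)) & x_1 = 2 & 0 = 0
(((x_1 & x_3) & x_2) -> (x_3 -> x_3)) -> (((x_1 -> x_3) -> (x_3 | x_2)) & x_1) = 5 -> 0 = 0
(((x_1 <-> x_2) | ((x_2 <-> x_2) <-> x_2)) & (((x_3 | x_1) & (x_2 | x_1)) -> (x_1 | x_2))) | ((((x_1 & x_3) & x_2) -> (x_3 -> x_3)) -> (((x_1 -> x_3) -> (x_3 | x_2)) & x_1)) = 3 | 0 = 3
No assignment yields a value below 3, so this is the minimum.

3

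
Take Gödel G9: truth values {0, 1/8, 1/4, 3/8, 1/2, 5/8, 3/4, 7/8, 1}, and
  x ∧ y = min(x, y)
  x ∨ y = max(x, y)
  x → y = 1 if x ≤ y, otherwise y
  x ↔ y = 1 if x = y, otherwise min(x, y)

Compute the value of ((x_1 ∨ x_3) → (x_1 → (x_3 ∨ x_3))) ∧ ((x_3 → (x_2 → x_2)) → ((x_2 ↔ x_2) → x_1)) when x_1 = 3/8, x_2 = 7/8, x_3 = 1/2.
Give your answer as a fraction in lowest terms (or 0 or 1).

3/8

x_1 ∨ x_3 = 3/8 ∨ 1/2 = 1/2
x_3 ∨ x_3 = 1/2 ∨ 1/2 = 1/2
x_1 → (x_3 ∨ x_3) = 3/8 → 1/2 = 1
(x_1 ∨ x_3) → (x_1 → (x_3 ∨ x_3)) = 1/2 → 1 = 1
x_2 → x_2 = 7/8 → 7/8 = 1
x_3 → (x_2 → x_2) = 1/2 → 1 = 1
x_2 ↔ x_2 = 7/8 ↔ 7/8 = 1
(x_2 ↔ x_2) → x_1 = 1 → 3/8 = 3/8
(x_3 → (x_2 → x_2)) → ((x_2 ↔ x_2) → x_1) = 1 → 3/8 = 3/8
((x_1 ∨ x_3) → (x_1 → (x_3 ∨ x_3))) ∧ ((x_3 → (x_2 → x_2)) → ((x_2 ↔ x_2) → x_1)) = 1 ∧ 3/8 = 3/8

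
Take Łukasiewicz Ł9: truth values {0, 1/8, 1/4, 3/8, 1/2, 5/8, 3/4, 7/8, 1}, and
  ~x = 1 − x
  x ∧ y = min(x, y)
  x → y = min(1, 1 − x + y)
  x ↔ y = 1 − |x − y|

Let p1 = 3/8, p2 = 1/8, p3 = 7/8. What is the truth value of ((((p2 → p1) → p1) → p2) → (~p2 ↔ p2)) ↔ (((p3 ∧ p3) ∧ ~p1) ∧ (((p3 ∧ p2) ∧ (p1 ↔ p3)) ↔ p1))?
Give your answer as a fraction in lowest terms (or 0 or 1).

7/8

p2 → p1 = 1/8 → 3/8 = 1
(p2 → p1) → p1 = 1 → 3/8 = 3/8
((p2 → p1) → p1) → p2 = 3/8 → 1/8 = 3/4
~p2 = ~1/8 = 7/8
~p2 ↔ p2 = 7/8 ↔ 1/8 = 1/4
(((p2 → p1) → p1) → p2) → (~p2 ↔ p2) = 3/4 → 1/4 = 1/2
p3 ∧ p3 = 7/8 ∧ 7/8 = 7/8
~p1 = ~3/8 = 5/8
(p3 ∧ p3) ∧ ~p1 = 7/8 ∧ 5/8 = 5/8
p3 ∧ p2 = 7/8 ∧ 1/8 = 1/8
p1 ↔ p3 = 3/8 ↔ 7/8 = 1/2
(p3 ∧ p2) ∧ (p1 ↔ p3) = 1/8 ∧ 1/2 = 1/8
((p3 ∧ p2) ∧ (p1 ↔ p3)) ↔ p1 = 1/8 ↔ 3/8 = 3/4
((p3 ∧ p3) ∧ ~p1) ∧ (((p3 ∧ p2) ∧ (p1 ↔ p3)) ↔ p1) = 5/8 ∧ 3/4 = 5/8
((((p2 → p1) → p1) → p2) → (~p2 ↔ p2)) ↔ (((p3 ∧ p3) ∧ ~p1) ∧ (((p3 ∧ p2) ∧ (p1 ↔ p3)) ↔ p1)) = 1/2 ↔ 5/8 = 7/8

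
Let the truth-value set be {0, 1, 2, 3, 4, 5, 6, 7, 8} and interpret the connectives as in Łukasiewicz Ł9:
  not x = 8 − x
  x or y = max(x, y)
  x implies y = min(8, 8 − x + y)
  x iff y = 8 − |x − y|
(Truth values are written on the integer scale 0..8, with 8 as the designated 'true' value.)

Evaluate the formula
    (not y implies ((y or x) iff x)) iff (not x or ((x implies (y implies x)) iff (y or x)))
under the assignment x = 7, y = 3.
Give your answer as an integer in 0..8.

7

not y = not 3 = 5
y or x = 3 or 7 = 7
(y or x) iff x = 7 iff 7 = 8
not y implies ((y or x) iff x) = 5 implies 8 = 8
not x = not 7 = 1
y implies x = 3 implies 7 = 8
x implies (y implies x) = 7 implies 8 = 8
y or x = 3 or 7 = 7
(x implies (y implies x)) iff (y or x) = 8 iff 7 = 7
not x or ((x implies (y implies x)) iff (y or x)) = 1 or 7 = 7
(not y implies ((y or x) iff x)) iff (not x or ((x implies (y implies x)) iff (y or x))) = 8 iff 7 = 7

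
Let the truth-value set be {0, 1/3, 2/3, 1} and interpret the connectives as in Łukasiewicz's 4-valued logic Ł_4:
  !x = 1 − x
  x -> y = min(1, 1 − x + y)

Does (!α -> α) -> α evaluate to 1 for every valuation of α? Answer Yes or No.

No

Counterexample: take α = 1/3.
!α = !1/3 = 2/3
!α -> α = 2/3 -> 1/3 = 2/3
(!α -> α) -> α = 2/3 -> 1/3 = 2/3
This gives 2/3 ≠ 1.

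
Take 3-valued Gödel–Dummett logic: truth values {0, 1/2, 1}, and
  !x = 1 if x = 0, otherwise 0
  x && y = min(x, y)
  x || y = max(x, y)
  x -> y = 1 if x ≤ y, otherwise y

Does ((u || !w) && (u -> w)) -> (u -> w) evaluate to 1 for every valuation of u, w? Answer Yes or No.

Yes

u = 0, w = 0 ↦ 1
u = 0, w = 1/2 ↦ 1
u = 0, w = 1 ↦ 1
u = 1/2, w = 0 ↦ 1
u = 1/2, w = 1/2 ↦ 1
u = 1/2, w = 1 ↦ 1
u = 1, w = 0 ↦ 1
u = 1, w = 1/2 ↦ 1
u = 1, w = 1 ↦ 1
Every assignment gives a value ≥ 1.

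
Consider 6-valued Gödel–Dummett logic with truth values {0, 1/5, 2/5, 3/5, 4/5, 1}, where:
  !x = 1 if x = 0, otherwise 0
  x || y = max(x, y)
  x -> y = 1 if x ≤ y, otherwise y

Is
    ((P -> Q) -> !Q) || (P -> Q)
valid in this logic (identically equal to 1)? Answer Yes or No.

No

Counterexample: take P = 2/5, Q = 1/5.
P -> Q = 2/5 -> 1/5 = 1/5
!Q = !1/5 = 0
(P -> Q) -> !Q = 1/5 -> 0 = 0
P -> Q = 2/5 -> 1/5 = 1/5
((P -> Q) -> !Q) || (P -> Q) = 0 || 1/5 = 1/5
This gives 1/5 ≠ 1.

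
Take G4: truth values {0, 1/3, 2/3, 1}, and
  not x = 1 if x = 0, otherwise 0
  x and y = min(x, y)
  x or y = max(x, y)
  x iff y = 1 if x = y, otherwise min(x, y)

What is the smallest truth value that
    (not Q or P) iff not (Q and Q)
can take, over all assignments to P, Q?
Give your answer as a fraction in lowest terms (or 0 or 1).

Take P = 1/3, Q = 1/3:
not Q = not 1/3 = 0
not Q or P = 0 or 1/3 = 1/3
Q and Q = 1/3 and 1/3 = 1/3
not (Q and Q) = not 1/3 = 0
(not Q or P) iff not (Q and Q) = 1/3 iff 0 = 0
No assignment yields a value below 0, so this is the minimum.

0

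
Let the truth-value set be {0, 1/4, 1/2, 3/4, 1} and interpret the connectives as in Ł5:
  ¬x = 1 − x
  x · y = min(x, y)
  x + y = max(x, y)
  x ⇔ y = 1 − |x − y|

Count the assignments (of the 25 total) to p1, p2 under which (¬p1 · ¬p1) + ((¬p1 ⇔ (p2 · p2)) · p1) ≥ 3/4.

value 1: 6 assignments (counts)
value 3/4: 9 assignments (counts)
value 1/2: 7 assignments
value 1/4: 2 assignments
value 0: 1 assignment
So 15 of the 25 assignments meet the threshold.

15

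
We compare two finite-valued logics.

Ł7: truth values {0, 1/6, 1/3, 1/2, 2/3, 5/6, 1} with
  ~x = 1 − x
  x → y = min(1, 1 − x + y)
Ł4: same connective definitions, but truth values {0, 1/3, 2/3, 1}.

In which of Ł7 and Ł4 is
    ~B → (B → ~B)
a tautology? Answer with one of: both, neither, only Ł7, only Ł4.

both

In Ł7: every assignment gives 1 — tautology.
In Ł4: every assignment gives 1 — tautology.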